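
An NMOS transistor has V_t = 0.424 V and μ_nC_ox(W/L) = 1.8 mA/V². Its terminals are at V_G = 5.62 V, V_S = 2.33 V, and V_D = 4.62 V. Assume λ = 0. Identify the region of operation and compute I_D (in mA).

V_GS = V_G − V_S = 5.62 − 2.33 = 3.29 V; V_DS = V_D − V_S = 4.62 − 2.33 = 2.29 V.
V_ov = V_GS − V_t = 3.29 − 0.424 = 2.87 V.
Since V_DS = 2.29 V < V_ov = 2.87 V, the device is in the triode region.
I_D = k_n [V_ov · V_DS − ½ V_DS²] = 1.8 × [2.87 × 2.29 − 0.5 × 2.29²] = 7.09 mA.

Triode; I_D = 7.09 mA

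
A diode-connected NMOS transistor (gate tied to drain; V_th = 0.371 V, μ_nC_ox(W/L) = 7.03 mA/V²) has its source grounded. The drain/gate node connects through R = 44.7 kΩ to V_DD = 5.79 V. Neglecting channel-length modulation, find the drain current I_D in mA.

I_D = 0.117 mA

With gate tied to drain, V_GS = V_DS ≥ V_GS − V_th, so the device is in saturation.
KCL at the drain: ½ k_n (V_GS − V_th)² = (V_DD − V_GS)/R.
Let x = V_GS − 0.371. Then 157 x² + x − 5.419 = 0, giving x = 0.183 V (positive root), so V_GS = 0.554 V.
I_D = (V_DD − V_GS)/R = (5.79 − 0.554) / 44.7 = 0.117 mA.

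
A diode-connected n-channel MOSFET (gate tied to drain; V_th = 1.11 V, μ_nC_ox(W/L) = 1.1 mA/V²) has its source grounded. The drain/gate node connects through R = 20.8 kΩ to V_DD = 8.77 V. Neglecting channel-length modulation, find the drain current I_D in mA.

I_D = 0.331 mA

With gate tied to drain, V_GS = V_DS ≥ V_GS − V_th, so the device is in saturation.
KCL at the drain: ½ k_n (V_GS − V_th)² = (V_DD − V_GS)/R.
Let x = V_GS − 1.11. Then 11.4 x² + x − 7.66 = 0, giving x = 0.776 V (positive root), so V_GS = 1.89 V.
I_D = (V_DD − V_GS)/R = (8.77 − 1.89) / 20.8 = 0.331 mA.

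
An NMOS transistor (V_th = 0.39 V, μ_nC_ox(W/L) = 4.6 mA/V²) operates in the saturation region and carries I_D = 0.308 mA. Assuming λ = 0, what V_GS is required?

V_GS = 0.756 V

In saturation I_D = ½ k_n (V_GS − V_th)², so V_GS − V_th = √(2 I_D / k_n) = √(2 × 0.308 / 4.6) = 0.366 V.
V_GS = 0.39 + 0.366 = 0.756 V.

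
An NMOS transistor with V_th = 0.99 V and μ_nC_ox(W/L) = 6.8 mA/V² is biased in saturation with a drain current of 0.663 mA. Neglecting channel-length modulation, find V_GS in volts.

V_GS = 1.43 V

In saturation I_D = ½ k_n (V_GS − V_th)², so V_GS − V_th = √(2 I_D / k_n) = √(2 × 0.663 / 6.8) = 0.442 V.
V_GS = 0.99 + 0.442 = 1.43 V.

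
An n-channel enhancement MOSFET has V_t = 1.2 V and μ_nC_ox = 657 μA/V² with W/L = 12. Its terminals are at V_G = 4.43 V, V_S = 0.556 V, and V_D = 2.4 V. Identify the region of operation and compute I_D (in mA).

Triode; I_D = 25.5 mA

V_GS = V_G − V_S = 4.43 − 0.556 = 3.87 V; V_DS = V_D − V_S = 2.4 − 0.556 = 1.84 V.
k_n = μ_nC_ox · (W/L) = 7.884 mA/V².
V_ov = V_GS − V_t = 3.87 − 1.2 = 2.67 V.
Since V_DS = 1.84 V < V_ov = 2.67 V, the device is in the triode region.
I_D = k_n [V_ov · V_DS − ½ V_DS²] = 7.884 × [2.67 × 1.84 − 0.5 × 1.84²] = 25.5 mA.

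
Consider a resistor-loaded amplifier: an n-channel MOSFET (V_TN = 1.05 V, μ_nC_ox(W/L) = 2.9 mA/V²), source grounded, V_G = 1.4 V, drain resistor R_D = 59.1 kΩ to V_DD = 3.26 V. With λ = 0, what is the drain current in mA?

I_D = 0.0542 mA

V_GS = V_G = 1.4 V, so V_ov = 1.4 − 1.05 = 0.35 V.
Assume saturation: I_D = ½ k_n V_ov² = 0.5 × 2.9 × 0.35² = 0.178 mA, giving V_DS = V_DD − I_D R_D = 3.26 − 0.178 × 59.1 = -7.24 V.
But -7.24 V < V_ov = 0.35 V, so the device is actually in triode.
In triode I_D = k_n[V_ov V_DS − ½ V_DS²] and I_D = (V_DD − V_DS)/R_D. Equating: 85.7 V_DS² − 60.99 V_DS + 3.26 = 0, giving V_DS = 0.0582 V (the root below V_ov).
I_D = (3.26 − 0.0582) / 59.1 = 0.0542 mA.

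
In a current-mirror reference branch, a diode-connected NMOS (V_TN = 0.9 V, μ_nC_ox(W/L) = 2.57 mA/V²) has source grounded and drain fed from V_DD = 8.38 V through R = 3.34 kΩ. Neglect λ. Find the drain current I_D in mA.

With gate tied to drain, V_GS = V_DS ≥ V_GS − V_TN, so the device is in saturation.
KCL at the drain: ½ k_n (V_GS − V_TN)² = (V_DD − V_GS)/R.
Let x = V_GS − 0.9. Then 4.29 x² + x − 7.48 = 0, giving x = 1.21 V (positive root), so V_GS = 2.11 V.
I_D = (V_DD − V_GS)/R = (8.38 − 2.11) / 3.34 = 1.88 mA.

I_D = 1.88 mA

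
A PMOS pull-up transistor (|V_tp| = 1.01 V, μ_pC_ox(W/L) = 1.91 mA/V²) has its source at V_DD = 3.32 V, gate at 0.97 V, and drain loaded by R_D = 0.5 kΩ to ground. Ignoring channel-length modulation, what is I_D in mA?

V_SG = V_DD − V_G = 3.32 − 0.97 = 2.35 V, so V_ov = 2.35 − 1.01 = 1.34 V.
Assume saturation: I_D = ½ k_p V_ov² = 0.5 × 1.91 × 1.34² = 1.71 mA, giving V_SD = V_DD − I_D R_D = 3.32 − 1.71 × 0.5 = 2.46 V.
V_SD = 2.46 V ≥ V_ov = 1.34 V, confirming saturation.

I_D = 1.71 mA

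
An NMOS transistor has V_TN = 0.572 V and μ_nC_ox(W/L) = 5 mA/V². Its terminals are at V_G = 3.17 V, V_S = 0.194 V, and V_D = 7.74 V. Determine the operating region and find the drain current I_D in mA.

Saturation; I_D = 14.4 mA

V_GS = V_G − V_S = 3.17 − 0.194 = 2.98 V; V_DS = V_D − V_S = 7.74 − 0.194 = 7.55 V.
V_ov = V_GS − V_TN = 2.98 − 0.572 = 2.4 V.
Since V_DS = 7.55 V ≥ V_ov = 2.4 V, the device is in saturation.
I_D = ½ k_n V_ov² = 0.5 × 5 × 2.4² = 14.4 mA.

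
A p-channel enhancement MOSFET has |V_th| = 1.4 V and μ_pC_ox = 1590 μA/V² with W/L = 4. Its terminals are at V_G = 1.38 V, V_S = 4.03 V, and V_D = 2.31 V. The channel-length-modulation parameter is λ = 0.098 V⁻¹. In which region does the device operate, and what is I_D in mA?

V_SG = V_S − V_G = 4.03 − 1.38 = 2.65 V; V_SD = V_S − V_D = 4.03 − 2.31 = 1.72 V.
k_p = μ_pC_ox · (W/L) = 6.36 mA/V².
V_ov = V_SG − |V_th| = 2.65 − 1.4 = 1.25 V.
Since V_SD = 1.72 V ≥ V_ov = 1.25 V, the device is in saturation.
I_D = ½ k_p V_ov² (1 + λ V_SD) = 0.5 × 6.36 × 1.25² × (1 + 0.098 × 1.72) = 5.81 mA.

Saturation; I_D = 5.81 mA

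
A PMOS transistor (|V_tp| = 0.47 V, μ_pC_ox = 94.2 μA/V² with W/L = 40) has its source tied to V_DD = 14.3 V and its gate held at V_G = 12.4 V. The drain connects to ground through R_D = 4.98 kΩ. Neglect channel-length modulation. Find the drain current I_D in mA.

V_SG = V_DD − V_G = 14.3 − 12.4 = 1.9 V, so V_ov = 1.9 − 0.47 = 1.43 V.
k_p = μ_pC_ox · (W/L) = 3.768 mA/V².
Assume saturation: I_D = ½ k_p V_ov² = 0.5 × 3.768 × 1.43² = 3.85 mA, giving V_SD = V_DD − I_D R_D = 14.3 − 3.85 × 4.98 = -4.89 V.
But -4.89 V < V_ov = 1.43 V, so the device is actually in triode.
In triode I_D = k_p[V_ov V_SD − ½ V_SD²] and I_D = (V_DD − V_SD)/R_D. Equating: 9.38 V_SD² − 27.83 V_SD + 14.3 = 0, giving V_SD = 0.661 V (the root below V_ov).
I_D = (14.3 − 0.661) / 4.98 = 2.74 mA.

I_D = 2.74 mA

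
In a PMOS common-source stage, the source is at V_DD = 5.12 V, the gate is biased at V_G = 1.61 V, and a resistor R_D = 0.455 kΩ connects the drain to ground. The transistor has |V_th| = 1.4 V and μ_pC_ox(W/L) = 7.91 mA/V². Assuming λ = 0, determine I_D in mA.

V_SG = V_DD − V_G = 5.12 − 1.61 = 3.51 V, so V_ov = 3.51 − 1.4 = 2.11 V.
Assume saturation: I_D = ½ k_p V_ov² = 0.5 × 7.91 × 2.11² = 17.6 mA, giving V_SD = V_DD − I_D R_D = 5.12 − 17.6 × 0.455 = -2.89 V.
But -2.89 V < V_ov = 2.11 V, so the device is actually in triode.
In triode I_D = k_p[V_ov V_SD − ½ V_SD²] and I_D = (V_DD − V_SD)/R_D. Equating: 1.8 V_SD² − 8.594 V_SD + 5.12 = 0, giving V_SD = 0.698 V (the root below V_ov).
I_D = (5.12 − 0.698) / 0.455 = 9.72 mA.

I_D = 9.72 mA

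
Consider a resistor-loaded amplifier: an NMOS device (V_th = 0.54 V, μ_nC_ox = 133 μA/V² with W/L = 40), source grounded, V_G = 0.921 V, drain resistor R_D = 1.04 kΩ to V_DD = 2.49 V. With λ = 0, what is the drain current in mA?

I_D = 0.386 mA

V_GS = V_G = 0.921 V, so V_ov = 0.921 − 0.54 = 0.381 V.
k_n = μ_nC_ox · (W/L) = 5.32 mA/V².
Assume saturation: I_D = ½ k_n V_ov² = 0.5 × 5.32 × 0.381² = 0.386 mA, giving V_DS = V_DD − I_D R_D = 2.49 − 0.386 × 1.04 = 2.09 V.
V_DS = 2.09 V ≥ V_ov = 0.381 V, confirming saturation.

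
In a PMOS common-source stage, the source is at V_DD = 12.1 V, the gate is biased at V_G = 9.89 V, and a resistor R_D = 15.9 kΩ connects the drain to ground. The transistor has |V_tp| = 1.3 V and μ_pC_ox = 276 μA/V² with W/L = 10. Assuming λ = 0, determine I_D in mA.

I_D = 0.738 mA

V_SG = V_DD − V_G = 12.1 − 9.89 = 2.21 V, so V_ov = 2.21 − 1.3 = 0.91 V.
k_p = μ_pC_ox · (W/L) = 2.76 mA/V².
Assume saturation: I_D = ½ k_p V_ov² = 0.5 × 2.76 × 0.91² = 1.14 mA, giving V_SD = V_DD − I_D R_D = 12.1 − 1.14 × 15.9 = -6.07 V.
But -6.07 V < V_ov = 0.91 V, so the device is actually in triode.
In triode I_D = k_p[V_ov V_SD − ½ V_SD²] and I_D = (V_DD − V_SD)/R_D. Equating: 21.9 V_SD² − 40.93 V_SD + 12.1 = 0, giving V_SD = 0.368 V (the root below V_ov).
I_D = (12.1 − 0.368) / 15.9 = 0.738 mA.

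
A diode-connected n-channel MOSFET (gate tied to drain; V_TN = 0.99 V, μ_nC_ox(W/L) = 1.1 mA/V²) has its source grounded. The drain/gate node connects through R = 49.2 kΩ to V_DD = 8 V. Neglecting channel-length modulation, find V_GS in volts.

V_GS = 1.48 V

With gate tied to drain, V_GS = V_DS ≥ V_GS − V_TN, so the device is in saturation.
KCL at the drain: ½ k_n (V_GS − V_TN)² = (V_DD − V_GS)/R.
Let x = V_GS − 0.99. Then 27.1 x² + x − 7.01 = 0, giving x = 0.491 V (positive root), so V_GS = 1.48 V.
I_D = (V_DD − V_GS)/R = (8 − 1.48) / 49.2 = 0.133 mA.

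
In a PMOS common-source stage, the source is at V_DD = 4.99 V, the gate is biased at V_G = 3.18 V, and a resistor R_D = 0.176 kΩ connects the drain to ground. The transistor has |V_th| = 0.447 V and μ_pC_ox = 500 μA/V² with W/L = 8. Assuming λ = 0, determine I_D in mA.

V_SG = V_DD − V_G = 4.99 − 3.18 = 1.81 V, so V_ov = 1.81 − 0.447 = 1.36 V.
k_p = μ_pC_ox · (W/L) = 4 mA/V².
Assume saturation: I_D = ½ k_p V_ov² = 0.5 × 4 × 1.36² = 3.72 mA, giving V_SD = V_DD − I_D R_D = 4.99 − 3.72 × 0.176 = 4.34 V.
V_SD = 4.34 V ≥ V_ov = 1.36 V, confirming saturation.

I_D = 3.72 mA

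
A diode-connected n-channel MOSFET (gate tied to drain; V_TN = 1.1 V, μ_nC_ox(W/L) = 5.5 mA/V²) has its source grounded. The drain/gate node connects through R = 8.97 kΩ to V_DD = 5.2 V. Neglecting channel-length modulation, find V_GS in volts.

V_GS = 1.49 V

With gate tied to drain, V_GS = V_DS ≥ V_GS − V_TN, so the device is in saturation.
KCL at the drain: ½ k_n (V_GS − V_TN)² = (V_DD − V_GS)/R.
Let x = V_GS − 1.1. Then 24.7 x² + x − 4.1 = 0, giving x = 0.388 V (positive root), so V_GS = 1.49 V.
I_D = (V_DD − V_GS)/R = (5.2 − 1.49) / 8.97 = 0.414 mA.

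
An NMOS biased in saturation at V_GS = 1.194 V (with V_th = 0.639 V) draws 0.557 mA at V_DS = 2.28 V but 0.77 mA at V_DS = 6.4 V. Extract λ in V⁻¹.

With V_GS fixed, I_D ∝ (1 + λ V_DS) in saturation, so I_D2/I_D1 = (1 + λ V_DS2)/(1 + λ V_DS1).
0.77/0.557 = 1.382 = (1 + 6.4 λ)/(1 + 2.28 λ).
Solving: λ (I_D1 V_DS2 − I_D2 V_DS1) = I_D2 − I_D1, so λ = (0.77 − 0.557) / (0.557 × 6.4 − 0.77 × 2.28) = 0.213 / 1.81 = 0.118 V⁻¹.

λ = 0.118 V⁻¹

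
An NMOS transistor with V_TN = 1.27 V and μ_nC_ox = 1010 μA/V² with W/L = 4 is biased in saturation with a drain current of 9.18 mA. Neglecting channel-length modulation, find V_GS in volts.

k_n = μ_nC_ox · (W/L) = 4.04 mA/V².
In saturation I_D = ½ k_n (V_GS − V_TN)², so V_GS − V_TN = √(2 I_D / k_n) = √(2 × 9.18 / 4.04) = 2.13 V.
V_GS = 1.27 + 2.13 = 3.4 V.

V_GS = 3.40 V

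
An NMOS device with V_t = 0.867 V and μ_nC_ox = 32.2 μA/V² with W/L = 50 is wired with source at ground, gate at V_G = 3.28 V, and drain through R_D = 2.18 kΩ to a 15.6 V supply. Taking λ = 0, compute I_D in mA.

I_D = 4.69 mA

V_GS = V_G = 3.28 V, so V_ov = 3.28 − 0.867 = 2.41 V.
k_n = μ_nC_ox · (W/L) = 1.61 mA/V².
Assume saturation: I_D = ½ k_n V_ov² = 0.5 × 1.61 × 2.41² = 4.69 mA, giving V_DS = V_DD − I_D R_D = 15.6 − 4.69 × 2.18 = 5.38 V.
V_DS = 5.38 V ≥ V_ov = 2.41 V, confirming saturation.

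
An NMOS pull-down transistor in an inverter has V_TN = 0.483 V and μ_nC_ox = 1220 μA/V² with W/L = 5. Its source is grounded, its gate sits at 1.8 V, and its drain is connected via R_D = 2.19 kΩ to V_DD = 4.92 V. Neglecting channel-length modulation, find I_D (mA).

I_D = 2.11 mA

V_GS = V_G = 1.8 V, so V_ov = 1.8 − 0.483 = 1.32 V.
k_n = μ_nC_ox · (W/L) = 6.1 mA/V².
Assume saturation: I_D = ½ k_n V_ov² = 0.5 × 6.1 × 1.32² = 5.29 mA, giving V_DS = V_DD − I_D R_D = 4.92 − 5.29 × 2.19 = -6.67 V.
But -6.67 V < V_ov = 1.32 V, so the device is actually in triode.
In triode I_D = k_n[V_ov V_DS − ½ V_DS²] and I_D = (V_DD − V_DS)/R_D. Equating: 6.68 V_DS² − 18.59 V_DS + 4.92 = 0, giving V_DS = 0.296 V (the root below V_ov).
I_D = (4.92 − 0.296) / 2.19 = 2.11 mA.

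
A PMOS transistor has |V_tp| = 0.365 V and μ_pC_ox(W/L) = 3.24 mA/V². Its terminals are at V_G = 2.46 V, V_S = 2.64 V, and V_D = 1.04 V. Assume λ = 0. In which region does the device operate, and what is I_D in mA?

Cutoff; I_D = 0 mA

V_SG = V_S − V_G = 2.64 − 2.46 = 0.18 V; V_SD = V_S − V_D = 2.64 − 1.04 = 1.6 V.
V_SG = 0.18 V < |V_tp| = 0.365 V, so the transistor is in cutoff.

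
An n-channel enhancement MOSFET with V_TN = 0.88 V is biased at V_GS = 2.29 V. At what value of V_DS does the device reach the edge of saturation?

V_DS,sat = 1.41 V

The boundary between triode and saturation is V_DS = V_GS − V_TN = V_ov.
V_ov = 2.29 − 0.88 = 1.41 V.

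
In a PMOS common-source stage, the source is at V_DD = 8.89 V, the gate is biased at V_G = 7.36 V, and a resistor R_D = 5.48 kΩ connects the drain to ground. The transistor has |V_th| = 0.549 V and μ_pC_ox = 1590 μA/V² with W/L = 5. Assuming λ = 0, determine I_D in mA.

I_D = 1.58 mA

V_SG = V_DD − V_G = 8.89 − 7.36 = 1.53 V, so V_ov = 1.53 − 0.549 = 0.981 V.
k_p = μ_pC_ox · (W/L) = 7.95 mA/V².
Assume saturation: I_D = ½ k_p V_ov² = 0.5 × 7.95 × 0.981² = 3.83 mA, giving V_SD = V_DD − I_D R_D = 8.89 − 3.83 × 5.48 = -12.1 V.
But -12.1 V < V_ov = 0.981 V, so the device is actually in triode.
In triode I_D = k_p[V_ov V_SD − ½ V_SD²] and I_D = (V_DD − V_SD)/R_D. Equating: 21.8 V_SD² − 43.74 V_SD + 8.89 = 0, giving V_SD = 0.229 V (the root below V_ov).
I_D = (8.89 − 0.229) / 5.48 = 1.58 mA.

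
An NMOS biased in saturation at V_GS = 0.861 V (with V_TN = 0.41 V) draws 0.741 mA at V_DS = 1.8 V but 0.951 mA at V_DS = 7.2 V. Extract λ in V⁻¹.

With V_GS fixed, I_D ∝ (1 + λ V_DS) in saturation, so I_D2/I_D1 = (1 + λ V_DS2)/(1 + λ V_DS1).
0.951/0.741 = 1.283 = (1 + 7.2 λ)/(1 + 1.8 λ).
Solving: λ (I_D1 V_DS2 − I_D2 V_DS1) = I_D2 − I_D1, so λ = (0.951 − 0.741) / (0.741 × 7.2 − 0.951 × 1.8) = 0.21 / 3.62 = 0.058 V⁻¹.

λ = 0.0580 V⁻¹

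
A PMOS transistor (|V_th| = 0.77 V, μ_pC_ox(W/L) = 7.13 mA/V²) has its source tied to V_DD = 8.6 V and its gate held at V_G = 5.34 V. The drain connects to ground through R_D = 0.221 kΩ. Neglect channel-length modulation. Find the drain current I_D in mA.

V_SG = V_DD − V_G = 8.6 − 5.34 = 3.26 V, so V_ov = 3.26 − 0.77 = 2.49 V.
Assume saturation: I_D = ½ k_p V_ov² = 0.5 × 7.13 × 2.49² = 22.1 mA, giving V_SD = V_DD − I_D R_D = 8.6 − 22.1 × 0.221 = 3.72 V.
V_SD = 3.72 V ≥ V_ov = 2.49 V, confirming saturation.

I_D = 22.1 mA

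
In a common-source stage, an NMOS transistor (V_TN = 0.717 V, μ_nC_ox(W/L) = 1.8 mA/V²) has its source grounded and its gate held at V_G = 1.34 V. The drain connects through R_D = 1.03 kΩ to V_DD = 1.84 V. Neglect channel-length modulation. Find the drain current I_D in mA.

I_D = 0.349 mA

V_GS = V_G = 1.34 V, so V_ov = 1.34 − 0.717 = 0.623 V.
Assume saturation: I_D = ½ k_n V_ov² = 0.5 × 1.8 × 0.623² = 0.349 mA, giving V_DS = V_DD − I_D R_D = 1.84 − 0.349 × 1.03 = 1.48 V.
V_DS = 1.48 V ≥ V_ov = 0.623 V, confirming saturation.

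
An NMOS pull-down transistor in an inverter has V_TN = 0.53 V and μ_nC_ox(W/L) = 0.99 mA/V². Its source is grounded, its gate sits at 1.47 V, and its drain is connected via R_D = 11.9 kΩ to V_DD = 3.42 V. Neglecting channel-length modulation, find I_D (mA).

I_D = 0.259 mA

V_GS = V_G = 1.47 V, so V_ov = 1.47 − 0.53 = 0.94 V.
Assume saturation: I_D = ½ k_n V_ov² = 0.5 × 0.99 × 0.94² = 0.437 mA, giving V_DS = V_DD − I_D R_D = 3.42 − 0.437 × 11.9 = -1.78 V.
But -1.78 V < V_ov = 0.94 V, so the device is actually in triode.
In triode I_D = k_n[V_ov V_DS − ½ V_DS²] and I_D = (V_DD − V_DS)/R_D. Equating: 5.89 V_DS² − 12.07 V_DS + 3.42 = 0, giving V_DS = 0.339 V (the root below V_ov).
I_D = (3.42 − 0.339) / 11.9 = 0.259 mA.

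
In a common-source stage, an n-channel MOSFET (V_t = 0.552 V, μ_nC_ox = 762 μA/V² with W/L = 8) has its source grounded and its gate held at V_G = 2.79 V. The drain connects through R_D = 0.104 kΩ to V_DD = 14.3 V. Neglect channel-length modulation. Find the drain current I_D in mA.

V_GS = V_G = 2.79 V, so V_ov = 2.79 − 0.552 = 2.24 V.
k_n = μ_nC_ox · (W/L) = 6.096 mA/V².
Assume saturation: I_D = ½ k_n V_ov² = 0.5 × 6.096 × 2.24² = 15.3 mA, giving V_DS = V_DD − I_D R_D = 14.3 − 15.3 × 0.104 = 12.7 V.
V_DS = 12.7 V ≥ V_ov = 2.24 V, confirming saturation.

I_D = 15.3 mA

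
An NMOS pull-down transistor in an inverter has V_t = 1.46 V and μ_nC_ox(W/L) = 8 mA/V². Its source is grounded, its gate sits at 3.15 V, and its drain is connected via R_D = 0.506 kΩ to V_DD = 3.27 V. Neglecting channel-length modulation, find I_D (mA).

V_GS = V_G = 3.15 V, so V_ov = 3.15 − 1.46 = 1.69 V.
Assume saturation: I_D = ½ k_n V_ov² = 0.5 × 8 × 1.69² = 11.4 mA, giving V_DS = V_DD − I_D R_D = 3.27 − 11.4 × 0.506 = -2.51 V.
But -2.51 V < V_ov = 1.69 V, so the device is actually in triode.
In triode I_D = k_n[V_ov V_DS − ½ V_DS²] and I_D = (V_DD − V_DS)/R_D. Equating: 2.02 V_DS² − 7.841 V_DS + 3.27 = 0, giving V_DS = 0.475 V (the root below V_ov).
I_D = (3.27 − 0.475) / 0.506 = 5.52 mA.

I_D = 5.52 mA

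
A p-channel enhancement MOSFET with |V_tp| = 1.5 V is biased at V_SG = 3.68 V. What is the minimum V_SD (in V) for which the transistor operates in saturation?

The boundary between triode and saturation is V_SD = V_SG − |V_tp| = V_ov.
V_ov = 3.68 − 1.5 = 2.18 V.

V_SD,sat = 2.18 V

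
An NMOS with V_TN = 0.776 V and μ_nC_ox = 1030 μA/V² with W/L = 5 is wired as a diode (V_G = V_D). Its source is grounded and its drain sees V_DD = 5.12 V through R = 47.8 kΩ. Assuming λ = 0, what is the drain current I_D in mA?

With gate tied to drain, V_GS = V_DS ≥ V_GS − V_TN, so the device is in saturation.
k_n = μ_nC_ox · (W/L) = 5.15 mA/V².
KCL at the drain: ½ k_n (V_GS − V_TN)² = (V_DD − V_GS)/R.
Let x = V_GS − 0.776. Then 123 x² + x − 4.344 = 0, giving x = 0.184 V (positive root), so V_GS = 0.96 V.
I_D = (V_DD − V_GS)/R = (5.12 − 0.96) / 47.8 = 0.087 mA.

I_D = 0.0870 mA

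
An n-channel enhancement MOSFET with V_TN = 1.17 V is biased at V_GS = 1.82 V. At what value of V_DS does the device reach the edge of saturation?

The boundary between triode and saturation is V_DS = V_GS − V_TN = V_ov.
V_ov = 1.82 − 1.17 = 0.65 V.

V_DS,sat = 0.650 V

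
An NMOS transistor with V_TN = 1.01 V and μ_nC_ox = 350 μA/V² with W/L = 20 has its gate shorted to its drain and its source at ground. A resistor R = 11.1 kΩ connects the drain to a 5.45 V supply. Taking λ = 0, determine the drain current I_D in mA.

With gate tied to drain, V_GS = V_DS ≥ V_GS − V_TN, so the device is in saturation.
k_n = μ_nC_ox · (W/L) = 7 mA/V².
KCL at the drain: ½ k_n (V_GS − V_TN)² = (V_DD − V_GS)/R.
Let x = V_GS − 1.01. Then 38.9 x² + x − 4.44 = 0, giving x = 0.325 V (positive root), so V_GS = 1.34 V.
I_D = (V_DD − V_GS)/R = (5.45 − 1.34) / 11.1 = 0.371 mA.

I_D = 0.371 mA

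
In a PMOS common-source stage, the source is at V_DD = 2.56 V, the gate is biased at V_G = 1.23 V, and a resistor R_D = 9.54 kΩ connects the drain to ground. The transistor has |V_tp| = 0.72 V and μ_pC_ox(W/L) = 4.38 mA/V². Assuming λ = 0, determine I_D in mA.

V_SG = V_DD − V_G = 2.56 − 1.23 = 1.33 V, so V_ov = 1.33 − 0.72 = 0.61 V.
Assume saturation: I_D = ½ k_p V_ov² = 0.5 × 4.38 × 0.61² = 0.815 mA, giving V_SD = V_DD − I_D R_D = 2.56 − 0.815 × 9.54 = -5.21 V.
But -5.21 V < V_ov = 0.61 V, so the device is actually in triode.
In triode I_D = k_p[V_ov V_SD − ½ V_SD²] and I_D = (V_DD − V_SD)/R_D. Equating: 20.9 V_SD² − 26.49 V_SD + 2.56 = 0, giving V_SD = 0.105 V (the root below V_ov).
I_D = (2.56 − 0.105) / 9.54 = 0.257 mA.

I_D = 0.257 mA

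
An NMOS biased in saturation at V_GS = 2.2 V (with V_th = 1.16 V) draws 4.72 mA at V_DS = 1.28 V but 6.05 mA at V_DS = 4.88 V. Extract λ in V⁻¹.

λ = 0.0870 V⁻¹

With V_GS fixed, I_D ∝ (1 + λ V_DS) in saturation, so I_D2/I_D1 = (1 + λ V_DS2)/(1 + λ V_DS1).
6.05/4.72 = 1.282 = (1 + 4.88 λ)/(1 + 1.28 λ).
Solving: λ (I_D1 V_DS2 − I_D2 V_DS1) = I_D2 − I_D1, so λ = (6.05 − 4.72) / (4.72 × 4.88 − 6.05 × 1.28) = 1.33 / 15.3 = 0.087 V⁻¹.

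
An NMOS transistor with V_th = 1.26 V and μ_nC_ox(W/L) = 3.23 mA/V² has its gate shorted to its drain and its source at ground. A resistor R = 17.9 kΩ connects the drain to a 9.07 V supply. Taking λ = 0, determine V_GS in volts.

With gate tied to drain, V_GS = V_DS ≥ V_GS − V_th, so the device is in saturation.
KCL at the drain: ½ k_n (V_GS − V_th)² = (V_DD − V_GS)/R.
Let x = V_GS − 1.26. Then 28.9 x² + x − 7.81 = 0, giving x = 0.503 V (positive root), so V_GS = 1.76 V.
I_D = (V_DD − V_GS)/R = (9.07 − 1.76) / 17.9 = 0.408 mA.

V_GS = 1.76 V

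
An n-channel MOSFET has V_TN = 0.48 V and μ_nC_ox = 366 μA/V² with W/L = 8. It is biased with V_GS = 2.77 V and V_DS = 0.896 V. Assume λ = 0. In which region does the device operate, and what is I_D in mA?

Triode; I_D = 4.83 mA

k_n = μ_nC_ox · (W/L) = 2.928 mA/V².
V_ov = V_GS − V_TN = 2.77 − 0.48 = 2.29 V.
Since V_DS = 0.896 V < V_ov = 2.29 V, the device is in the triode region.
I_D = k_n [V_ov · V_DS − ½ V_DS²] = 2.928 × [2.29 × 0.896 − 0.5 × 0.896²] = 4.83 mA.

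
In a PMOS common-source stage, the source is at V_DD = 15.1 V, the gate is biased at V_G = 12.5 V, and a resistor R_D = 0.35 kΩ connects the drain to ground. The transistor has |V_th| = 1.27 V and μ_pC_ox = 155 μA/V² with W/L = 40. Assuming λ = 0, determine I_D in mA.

V_SG = V_DD − V_G = 15.1 − 12.5 = 2.6 V, so V_ov = 2.6 − 1.27 = 1.33 V.
k_p = μ_pC_ox · (W/L) = 6.2 mA/V².
Assume saturation: I_D = ½ k_p V_ov² = 0.5 × 6.2 × 1.33² = 5.48 mA, giving V_SD = V_DD − I_D R_D = 15.1 − 5.48 × 0.35 = 13.2 V.
V_SD = 13.2 V ≥ V_ov = 1.33 V, confirming saturation.

I_D = 5.48 mA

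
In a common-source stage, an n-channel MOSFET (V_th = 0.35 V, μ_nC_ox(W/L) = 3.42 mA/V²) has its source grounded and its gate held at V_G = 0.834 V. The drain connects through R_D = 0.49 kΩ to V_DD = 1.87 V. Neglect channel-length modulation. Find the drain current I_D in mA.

V_GS = V_G = 0.834 V, so V_ov = 0.834 − 0.35 = 0.484 V.
Assume saturation: I_D = ½ k_n V_ov² = 0.5 × 3.42 × 0.484² = 0.401 mA, giving V_DS = V_DD − I_D R_D = 1.87 − 0.401 × 0.49 = 1.67 V.
V_DS = 1.67 V ≥ V_ov = 0.484 V, confirming saturation.

I_D = 0.401 mA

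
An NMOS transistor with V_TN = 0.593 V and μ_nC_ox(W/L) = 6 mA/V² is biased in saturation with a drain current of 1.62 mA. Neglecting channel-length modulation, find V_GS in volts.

V_GS = 1.33 V

In saturation I_D = ½ k_n (V_GS − V_TN)², so V_GS − V_TN = √(2 I_D / k_n) = √(2 × 1.62 / 6) = 0.735 V.
V_GS = 0.593 + 0.735 = 1.33 V.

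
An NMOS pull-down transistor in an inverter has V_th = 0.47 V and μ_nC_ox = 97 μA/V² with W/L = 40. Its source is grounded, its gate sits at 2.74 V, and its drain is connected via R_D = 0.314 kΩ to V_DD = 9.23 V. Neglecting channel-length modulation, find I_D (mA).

I_D = 10.0 mA

V_GS = V_G = 2.74 V, so V_ov = 2.74 − 0.47 = 2.27 V.
k_n = μ_nC_ox · (W/L) = 3.88 mA/V².
Assume saturation: I_D = ½ k_n V_ov² = 0.5 × 3.88 × 2.27² = 10 mA, giving V_DS = V_DD − I_D R_D = 9.23 − 10 × 0.314 = 6.09 V.
V_DS = 6.09 V ≥ V_ov = 2.27 V, confirming saturation.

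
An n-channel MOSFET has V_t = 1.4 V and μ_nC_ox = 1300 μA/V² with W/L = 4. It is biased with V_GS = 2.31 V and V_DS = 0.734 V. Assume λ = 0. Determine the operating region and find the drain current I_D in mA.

Triode; I_D = 2.07 mA

k_n = μ_nC_ox · (W/L) = 5.2 mA/V².
V_ov = V_GS − V_t = 2.31 − 1.4 = 0.91 V.
Since V_DS = 0.734 V < V_ov = 0.91 V, the device is in the triode region.
I_D = k_n [V_ov · V_DS − ½ V_DS²] = 5.2 × [0.91 × 0.734 − 0.5 × 0.734²] = 2.07 mA.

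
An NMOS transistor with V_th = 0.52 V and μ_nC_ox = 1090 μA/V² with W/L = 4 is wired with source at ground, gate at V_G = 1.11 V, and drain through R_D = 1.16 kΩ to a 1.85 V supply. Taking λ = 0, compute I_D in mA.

V_GS = V_G = 1.11 V, so V_ov = 1.11 − 0.52 = 0.59 V.
k_n = μ_nC_ox · (W/L) = 4.36 mA/V².
Assume saturation: I_D = ½ k_n V_ov² = 0.5 × 4.36 × 0.59² = 0.759 mA, giving V_DS = V_DD − I_D R_D = 1.85 − 0.759 × 1.16 = 0.97 V.
V_DS = 0.97 V ≥ V_ov = 0.59 V, confirming saturation.

I_D = 0.759 mA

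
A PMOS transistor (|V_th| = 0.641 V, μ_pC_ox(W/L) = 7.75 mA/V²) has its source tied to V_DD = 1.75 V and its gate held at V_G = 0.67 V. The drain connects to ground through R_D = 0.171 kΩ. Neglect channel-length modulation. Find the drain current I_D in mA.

V_SG = V_DD − V_G = 1.75 − 0.67 = 1.08 V, so V_ov = 1.08 − 0.641 = 0.439 V.
Assume saturation: I_D = ½ k_p V_ov² = 0.5 × 7.75 × 0.439² = 0.747 mA, giving V_SD = V_DD − I_D R_D = 1.75 − 0.747 × 0.171 = 1.62 V.
V_SD = 1.62 V ≥ V_ov = 0.439 V, confirming saturation.

I_D = 0.747 mA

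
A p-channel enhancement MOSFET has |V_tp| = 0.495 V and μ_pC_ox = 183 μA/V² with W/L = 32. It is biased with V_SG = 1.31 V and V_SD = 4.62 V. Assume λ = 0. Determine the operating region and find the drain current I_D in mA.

k_p = μ_pC_ox · (W/L) = 5.856 mA/V².
V_ov = V_SG − |V_tp| = 1.31 − 0.495 = 0.815 V.
Since V_SD = 4.62 V ≥ V_ov = 0.815 V, the device is in saturation.
I_D = ½ k_p V_ov² = 0.5 × 5.856 × 0.815² = 1.94 mA.

Saturation; I_D = 1.94 mA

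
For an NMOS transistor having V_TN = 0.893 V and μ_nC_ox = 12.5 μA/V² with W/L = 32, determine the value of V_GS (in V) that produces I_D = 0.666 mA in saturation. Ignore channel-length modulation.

V_GS = 2.72 V

k_n = μ_nC_ox · (W/L) = 0.4 mA/V².
In saturation I_D = ½ k_n (V_GS − V_TN)², so V_GS − V_TN = √(2 I_D / k_n) = √(2 × 0.666 / 0.4) = 1.82 V.
V_GS = 0.893 + 1.82 = 2.72 V.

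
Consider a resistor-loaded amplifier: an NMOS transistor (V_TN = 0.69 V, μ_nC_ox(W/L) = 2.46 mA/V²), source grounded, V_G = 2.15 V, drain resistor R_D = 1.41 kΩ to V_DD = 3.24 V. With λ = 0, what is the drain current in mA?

I_D = 1.83 mA

V_GS = V_G = 2.15 V, so V_ov = 2.15 − 0.69 = 1.46 V.
Assume saturation: I_D = ½ k_n V_ov² = 0.5 × 2.46 × 1.46² = 2.62 mA, giving V_DS = V_DD − I_D R_D = 3.24 − 2.62 × 1.41 = -0.457 V.
But -0.457 V < V_ov = 1.46 V, so the device is actually in triode.
In triode I_D = k_n[V_ov V_DS − ½ V_DS²] and I_D = (V_DD − V_DS)/R_D. Equating: 1.73 V_DS² − 6.064 V_DS + 3.24 = 0, giving V_DS = 0.658 V (the root below V_ov).
I_D = (3.24 − 0.658) / 1.41 = 1.83 mA.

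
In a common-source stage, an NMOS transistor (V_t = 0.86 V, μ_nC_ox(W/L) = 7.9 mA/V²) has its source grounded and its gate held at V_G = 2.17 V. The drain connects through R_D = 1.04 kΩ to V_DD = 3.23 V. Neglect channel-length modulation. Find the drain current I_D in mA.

I_D = 2.81 mA

V_GS = V_G = 2.17 V, so V_ov = 2.17 − 0.86 = 1.31 V.
Assume saturation: I_D = ½ k_n V_ov² = 0.5 × 7.9 × 1.31² = 6.78 mA, giving V_DS = V_DD − I_D R_D = 3.23 − 6.78 × 1.04 = -3.82 V.
But -3.82 V < V_ov = 1.31 V, so the device is actually in triode.
In triode I_D = k_n[V_ov V_DS − ½ V_DS²] and I_D = (V_DD − V_DS)/R_D. Equating: 4.11 V_DS² − 11.76 V_DS + 3.23 = 0, giving V_DS = 0.308 V (the root below V_ov).
I_D = (3.23 − 0.308) / 1.04 = 2.81 mA.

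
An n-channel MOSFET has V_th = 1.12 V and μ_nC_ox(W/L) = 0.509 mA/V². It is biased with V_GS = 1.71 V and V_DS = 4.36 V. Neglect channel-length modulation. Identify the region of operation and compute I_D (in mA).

Saturation; I_D = 0.0886 mA

V_ov = V_GS − V_th = 1.71 − 1.12 = 0.59 V.
Since V_DS = 4.36 V ≥ V_ov = 0.59 V, the device is in saturation.
I_D = ½ k_n V_ov² = 0.5 × 0.509 × 0.59² = 0.0886 mA.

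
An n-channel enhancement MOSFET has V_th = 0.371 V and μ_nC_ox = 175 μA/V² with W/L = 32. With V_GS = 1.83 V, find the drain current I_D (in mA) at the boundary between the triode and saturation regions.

I_D = 5.96 mA

At the boundary V_DS = V_ov = V_GS − V_th = 1.83 − 0.371 = 1.46 V.
k_n = μ_nC_ox · (W/L) = 5.6 mA/V².
I_D = ½ k_n V_ov² = 0.5 × 5.6 × 1.46² = 5.96 mA.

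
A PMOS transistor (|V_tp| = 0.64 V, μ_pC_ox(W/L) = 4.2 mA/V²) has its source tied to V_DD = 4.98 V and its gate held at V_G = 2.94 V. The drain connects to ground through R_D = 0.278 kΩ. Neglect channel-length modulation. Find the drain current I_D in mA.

V_SG = V_DD − V_G = 4.98 − 2.94 = 2.04 V, so V_ov = 2.04 − 0.64 = 1.4 V.
Assume saturation: I_D = ½ k_p V_ov² = 0.5 × 4.2 × 1.4² = 4.12 mA, giving V_SD = V_DD − I_D R_D = 4.98 − 4.12 × 0.278 = 3.84 V.
V_SD = 3.84 V ≥ V_ov = 1.4 V, confirming saturation.

I_D = 4.12 mA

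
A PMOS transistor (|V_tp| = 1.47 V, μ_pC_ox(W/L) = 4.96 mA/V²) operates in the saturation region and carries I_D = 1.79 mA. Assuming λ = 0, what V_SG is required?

In saturation I_D = ½ k_p (V_SG − |V_tp|)², so V_SG − |V_tp| = √(2 I_D / k_p) = √(2 × 1.79 / 4.96) = 0.85 V.
V_SG = 1.47 + 0.85 = 2.32 V.

V_SG = 2.32 V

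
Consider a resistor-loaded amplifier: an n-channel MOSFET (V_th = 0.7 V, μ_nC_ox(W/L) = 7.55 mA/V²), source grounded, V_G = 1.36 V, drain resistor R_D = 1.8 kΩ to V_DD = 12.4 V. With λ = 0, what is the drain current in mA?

V_GS = V_G = 1.36 V, so V_ov = 1.36 − 0.7 = 0.66 V.
Assume saturation: I_D = ½ k_n V_ov² = 0.5 × 7.55 × 0.66² = 1.64 mA, giving V_DS = V_DD − I_D R_D = 12.4 − 1.64 × 1.8 = 9.44 V.
V_DS = 9.44 V ≥ V_ov = 0.66 V, confirming saturation.

I_D = 1.64 mA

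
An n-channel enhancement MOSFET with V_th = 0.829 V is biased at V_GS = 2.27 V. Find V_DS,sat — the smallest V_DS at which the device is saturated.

The boundary between triode and saturation is V_DS = V_GS − V_th = V_ov.
V_ov = 2.27 − 0.829 = 1.44 V.

V_DS,sat = 1.44 V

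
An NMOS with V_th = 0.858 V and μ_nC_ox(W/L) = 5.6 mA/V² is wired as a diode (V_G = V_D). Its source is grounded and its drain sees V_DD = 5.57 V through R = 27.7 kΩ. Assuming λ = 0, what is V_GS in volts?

With gate tied to drain, V_GS = V_DS ≥ V_GS − V_th, so the device is in saturation.
KCL at the drain: ½ k_n (V_GS − V_th)² = (V_DD − V_GS)/R.
Let x = V_GS − 0.858. Then 77.6 x² + x − 4.712 = 0, giving x = 0.24 V (positive root), so V_GS = 1.1 V.
I_D = (V_DD − V_GS)/R = (5.57 − 1.1) / 27.7 = 0.161 mA.

V_GS = 1.10 V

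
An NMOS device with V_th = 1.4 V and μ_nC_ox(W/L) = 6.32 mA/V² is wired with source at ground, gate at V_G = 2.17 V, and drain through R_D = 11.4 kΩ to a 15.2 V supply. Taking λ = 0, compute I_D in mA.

V_GS = V_G = 2.17 V, so V_ov = 2.17 − 1.4 = 0.77 V.
Assume saturation: I_D = ½ k_n V_ov² = 0.5 × 6.32 × 0.77² = 1.87 mA, giving V_DS = V_DD − I_D R_D = 15.2 − 1.87 × 11.4 = -6.16 V.
But -6.16 V < V_ov = 0.77 V, so the device is actually in triode.
In triode I_D = k_n[V_ov V_DS − ½ V_DS²] and I_D = (V_DD − V_DS)/R_D. Equating: 36 V_DS² − 56.48 V_DS + 15.2 = 0, giving V_DS = 0.345 V (the root below V_ov).
I_D = (15.2 − 0.345) / 11.4 = 1.3 mA.

I_D = 1.30 mA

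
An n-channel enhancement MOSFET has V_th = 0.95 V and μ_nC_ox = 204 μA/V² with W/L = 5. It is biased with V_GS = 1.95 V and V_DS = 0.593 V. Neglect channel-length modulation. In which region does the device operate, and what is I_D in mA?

Triode; I_D = 0.426 mA

k_n = μ_nC_ox · (W/L) = 1.02 mA/V².
V_ov = V_GS − V_th = 1.95 − 0.95 = 1 V.
Since V_DS = 0.593 V < V_ov = 1 V, the device is in the triode region.
I_D = k_n [V_ov · V_DS − ½ V_DS²] = 1.02 × [1 × 0.593 − 0.5 × 0.593²] = 0.426 mA.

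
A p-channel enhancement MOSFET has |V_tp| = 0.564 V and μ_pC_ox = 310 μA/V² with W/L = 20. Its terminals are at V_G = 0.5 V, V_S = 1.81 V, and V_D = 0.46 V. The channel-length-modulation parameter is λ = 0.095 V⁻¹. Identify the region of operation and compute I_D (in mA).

Saturation; I_D = 1.95 mA

V_SG = V_S − V_G = 1.81 − 0.5 = 1.31 V; V_SD = V_S − V_D = 1.81 − 0.46 = 1.35 V.
k_p = μ_pC_ox · (W/L) = 6.2 mA/V².
V_ov = V_SG − |V_tp| = 1.31 − 0.564 = 0.746 V.
Since V_SD = 1.35 V ≥ V_ov = 0.746 V, the device is in saturation.
I_D = ½ k_p V_ov² (1 + λ V_SD) = 0.5 × 6.2 × 0.746² × (1 + 0.095 × 1.35) = 1.95 mA.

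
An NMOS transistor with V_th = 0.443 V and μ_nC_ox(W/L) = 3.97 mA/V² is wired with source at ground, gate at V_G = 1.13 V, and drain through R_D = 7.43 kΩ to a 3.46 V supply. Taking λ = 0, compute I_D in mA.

I_D = 0.441 mA

V_GS = V_G = 1.13 V, so V_ov = 1.13 − 0.443 = 0.687 V.
Assume saturation: I_D = ½ k_n V_ov² = 0.5 × 3.97 × 0.687² = 0.937 mA, giving V_DS = V_DD − I_D R_D = 3.46 − 0.937 × 7.43 = -3.5 V.
But -3.5 V < V_ov = 0.687 V, so the device is actually in triode.
In triode I_D = k_n[V_ov V_DS − ½ V_DS²] and I_D = (V_DD − V_DS)/R_D. Equating: 14.7 V_DS² − 21.26 V_DS + 3.46 = 0, giving V_DS = 0.187 V (the root below V_ov).
I_D = (3.46 − 0.187) / 7.43 = 0.441 mA.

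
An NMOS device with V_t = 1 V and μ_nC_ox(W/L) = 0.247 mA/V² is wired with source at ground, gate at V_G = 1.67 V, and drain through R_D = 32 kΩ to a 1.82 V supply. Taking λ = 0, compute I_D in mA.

I_D = 0.0450 mA

V_GS = V_G = 1.67 V, so V_ov = 1.67 − 1 = 0.67 V.
Assume saturation: I_D = ½ k_n V_ov² = 0.5 × 0.247 × 0.67² = 0.0554 mA, giving V_DS = V_DD − I_D R_D = 1.82 − 0.0554 × 32 = 0.0459 V.
But 0.0459 V < V_ov = 0.67 V, so the device is actually in triode.
In triode I_D = k_n[V_ov V_DS − ½ V_DS²] and I_D = (V_DD − V_DS)/R_D. Equating: 3.95 V_DS² − 6.296 V_DS + 1.82 = 0, giving V_DS = 0.379 V (the root below V_ov).
I_D = (1.82 − 0.379) / 32 = 0.045 mA.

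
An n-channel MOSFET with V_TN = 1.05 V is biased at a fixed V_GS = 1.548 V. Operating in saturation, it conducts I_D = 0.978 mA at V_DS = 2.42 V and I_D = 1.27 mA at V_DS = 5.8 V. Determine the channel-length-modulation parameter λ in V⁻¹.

λ = 0.112 V⁻¹

With V_GS fixed, I_D ∝ (1 + λ V_DS) in saturation, so I_D2/I_D1 = (1 + λ V_DS2)/(1 + λ V_DS1).
1.27/0.978 = 1.299 = (1 + 5.8 λ)/(1 + 2.42 λ).
Solving: λ (I_D1 V_DS2 − I_D2 V_DS1) = I_D2 − I_D1, so λ = (1.27 − 0.978) / (0.978 × 5.8 − 1.27 × 2.42) = 0.292 / 2.6 = 0.112 V⁻¹.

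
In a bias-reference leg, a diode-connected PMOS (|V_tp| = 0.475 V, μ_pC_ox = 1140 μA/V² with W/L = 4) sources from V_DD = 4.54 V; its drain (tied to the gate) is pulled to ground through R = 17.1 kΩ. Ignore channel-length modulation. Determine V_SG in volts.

With gate tied to drain, V_SG = V_SD ≥ V_SG − |V_tp|, so the device is in saturation.
k_p = μ_pC_ox · (W/L) = 4.56 mA/V².
KCL at the drain: ½ k_p (V_SG − |V_tp|)² = (V_DD − V_SG)/R.
Let x = V_SG − 0.475. Then 39 x² + x − 4.065 = 0, giving x = 0.31 V (positive root), so V_SG = 0.785 V.
I_D = (V_DD − V_SG)/R = (4.54 − 0.785) / 17.1 = 0.22 mA.

V_SG = 0.785 V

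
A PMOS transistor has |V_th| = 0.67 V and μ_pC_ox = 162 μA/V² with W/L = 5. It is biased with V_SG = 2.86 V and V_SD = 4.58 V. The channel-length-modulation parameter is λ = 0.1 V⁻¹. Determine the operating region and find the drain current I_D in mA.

Saturation; I_D = 2.83 mA

k_p = μ_pC_ox · (W/L) = 0.81 mA/V².
V_ov = V_SG − |V_th| = 2.86 − 0.67 = 2.19 V.
Since V_SD = 4.58 V ≥ V_ov = 2.19 V, the device is in saturation.
I_D = ½ k_p V_ov² (1 + λ V_SD) = 0.5 × 0.81 × 2.19² × (1 + 0.1 × 4.58) = 2.83 mA.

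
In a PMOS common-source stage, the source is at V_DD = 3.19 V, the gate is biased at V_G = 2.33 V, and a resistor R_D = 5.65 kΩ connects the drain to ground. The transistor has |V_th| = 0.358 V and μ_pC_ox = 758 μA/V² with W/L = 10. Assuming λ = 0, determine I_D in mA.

I_D = 0.535 mA

V_SG = V_DD − V_G = 3.19 − 2.33 = 0.86 V, so V_ov = 0.86 − 0.358 = 0.502 V.
k_p = μ_pC_ox · (W/L) = 7.58 mA/V².
Assume saturation: I_D = ½ k_p V_ov² = 0.5 × 7.58 × 0.502² = 0.955 mA, giving V_SD = V_DD − I_D R_D = 3.19 − 0.955 × 5.65 = -2.21 V.
But -2.21 V < V_ov = 0.502 V, so the device is actually in triode.
In triode I_D = k_p[V_ov V_SD − ½ V_SD²] and I_D = (V_DD − V_SD)/R_D. Equating: 21.4 V_SD² − 22.5 V_SD + 3.19 = 0, giving V_SD = 0.169 V (the root below V_ov).
I_D = (3.19 − 0.169) / 5.65 = 0.535 mA.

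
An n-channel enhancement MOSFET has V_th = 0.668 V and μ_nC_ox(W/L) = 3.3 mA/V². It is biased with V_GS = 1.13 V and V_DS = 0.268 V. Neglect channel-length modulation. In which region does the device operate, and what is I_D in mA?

Triode; I_D = 0.290 mA

V_ov = V_GS − V_th = 1.13 − 0.668 = 0.462 V.
Since V_DS = 0.268 V < V_ov = 0.462 V, the device is in the triode region.
I_D = k_n [V_ov · V_DS − ½ V_DS²] = 3.3 × [0.462 × 0.268 − 0.5 × 0.268²] = 0.29 mA.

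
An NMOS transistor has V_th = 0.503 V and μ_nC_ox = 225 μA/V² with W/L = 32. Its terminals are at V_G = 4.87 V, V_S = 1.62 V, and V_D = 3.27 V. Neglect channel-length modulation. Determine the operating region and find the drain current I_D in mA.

Triode; I_D = 22.8 mA

V_GS = V_G − V_S = 4.87 − 1.62 = 3.25 V; V_DS = V_D − V_S = 3.27 − 1.62 = 1.65 V.
k_n = μ_nC_ox · (W/L) = 7.2 mA/V².
V_ov = V_GS − V_th = 3.25 − 0.503 = 2.75 V.
Since V_DS = 1.65 V < V_ov = 2.75 V, the device is in the triode region.
I_D = k_n [V_ov · V_DS − ½ V_DS²] = 7.2 × [2.75 × 1.65 − 0.5 × 1.65²] = 22.8 mA.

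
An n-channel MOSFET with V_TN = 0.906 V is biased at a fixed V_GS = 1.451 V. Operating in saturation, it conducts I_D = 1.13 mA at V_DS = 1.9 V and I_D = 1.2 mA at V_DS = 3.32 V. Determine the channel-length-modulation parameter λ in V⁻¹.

λ = 0.0476 V⁻¹

With V_GS fixed, I_D ∝ (1 + λ V_DS) in saturation, so I_D2/I_D1 = (1 + λ V_DS2)/(1 + λ V_DS1).
1.2/1.13 = 1.062 = (1 + 3.32 λ)/(1 + 1.9 λ).
Solving: λ (I_D1 V_DS2 − I_D2 V_DS1) = I_D2 − I_D1, so λ = (1.2 − 1.13) / (1.13 × 3.32 − 1.2 × 1.9) = 0.07 / 1.47 = 0.0476 V⁻¹.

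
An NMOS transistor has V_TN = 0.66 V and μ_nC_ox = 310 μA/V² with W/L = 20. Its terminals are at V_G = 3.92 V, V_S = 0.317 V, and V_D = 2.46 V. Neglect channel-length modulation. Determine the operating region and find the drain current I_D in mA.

Triode; I_D = 24.9 mA

V_GS = V_G − V_S = 3.92 − 0.317 = 3.6 V; V_DS = V_D − V_S = 2.46 − 0.317 = 2.14 V.
k_n = μ_nC_ox · (W/L) = 6.2 mA/V².
V_ov = V_GS − V_TN = 3.6 − 0.66 = 2.94 V.
Since V_DS = 2.14 V < V_ov = 2.94 V, the device is in the triode region.
I_D = k_n [V_ov · V_DS − ½ V_DS²] = 6.2 × [2.94 × 2.14 − 0.5 × 2.14²] = 24.9 mA.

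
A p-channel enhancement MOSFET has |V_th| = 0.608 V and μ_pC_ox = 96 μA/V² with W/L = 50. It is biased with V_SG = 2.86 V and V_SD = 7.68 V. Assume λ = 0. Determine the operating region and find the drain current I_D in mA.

Saturation; I_D = 12.2 mA

k_p = μ_pC_ox · (W/L) = 4.8 mA/V².
V_ov = V_SG − |V_th| = 2.86 − 0.608 = 2.25 V.
Since V_SD = 7.68 V ≥ V_ov = 2.25 V, the device is in saturation.
I_D = ½ k_p V_ov² = 0.5 × 4.8 × 2.25² = 12.2 mA.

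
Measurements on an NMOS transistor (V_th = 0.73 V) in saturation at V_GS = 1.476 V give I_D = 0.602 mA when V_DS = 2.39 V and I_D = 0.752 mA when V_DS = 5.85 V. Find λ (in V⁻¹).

λ = 0.0870 V⁻¹

With V_GS fixed, I_D ∝ (1 + λ V_DS) in saturation, so I_D2/I_D1 = (1 + λ V_DS2)/(1 + λ V_DS1).
0.752/0.602 = 1.249 = (1 + 5.85 λ)/(1 + 2.39 λ).
Solving: λ (I_D1 V_DS2 − I_D2 V_DS1) = I_D2 − I_D1, so λ = (0.752 − 0.602) / (0.602 × 5.85 − 0.752 × 2.39) = 0.15 / 1.72 = 0.087 V⁻¹.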